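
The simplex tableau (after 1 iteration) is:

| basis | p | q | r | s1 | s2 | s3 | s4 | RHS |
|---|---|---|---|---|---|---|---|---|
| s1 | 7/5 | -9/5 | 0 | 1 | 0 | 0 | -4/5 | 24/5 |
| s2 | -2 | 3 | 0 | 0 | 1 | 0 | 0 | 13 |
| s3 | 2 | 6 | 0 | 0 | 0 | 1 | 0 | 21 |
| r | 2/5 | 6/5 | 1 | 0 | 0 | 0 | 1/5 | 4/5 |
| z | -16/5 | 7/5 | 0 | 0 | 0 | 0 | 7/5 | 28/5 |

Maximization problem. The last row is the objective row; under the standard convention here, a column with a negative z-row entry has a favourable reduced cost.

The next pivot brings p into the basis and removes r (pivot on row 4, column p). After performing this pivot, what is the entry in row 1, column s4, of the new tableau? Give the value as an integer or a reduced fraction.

Pivot element is row 4, column p: 2/5.
Normalize row 4: new (row 4, s4) = (1/5)/(2/5) = 1/2.
row 1 ← row 1 − (7/5)·(new row 4): -4/5 − (7/5)·(1/2) = -3/2.

-3/2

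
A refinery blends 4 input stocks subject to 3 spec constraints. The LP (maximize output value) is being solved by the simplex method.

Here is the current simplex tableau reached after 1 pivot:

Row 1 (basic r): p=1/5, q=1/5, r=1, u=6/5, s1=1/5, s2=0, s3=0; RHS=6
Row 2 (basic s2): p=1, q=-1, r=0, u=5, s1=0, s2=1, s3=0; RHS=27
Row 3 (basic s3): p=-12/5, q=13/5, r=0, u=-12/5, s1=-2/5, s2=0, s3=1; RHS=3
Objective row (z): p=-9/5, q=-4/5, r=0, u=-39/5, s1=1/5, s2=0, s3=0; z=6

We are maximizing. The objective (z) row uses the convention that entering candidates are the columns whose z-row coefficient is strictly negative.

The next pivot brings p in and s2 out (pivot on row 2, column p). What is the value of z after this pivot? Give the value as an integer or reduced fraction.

Minimum ratio for p: 27/1 = 27.
z changes by −(z-row coeff of p)·ratio = −(-9/5)·27 = 243/5.
New z = 6 + (243/5) = 273/5.

273/5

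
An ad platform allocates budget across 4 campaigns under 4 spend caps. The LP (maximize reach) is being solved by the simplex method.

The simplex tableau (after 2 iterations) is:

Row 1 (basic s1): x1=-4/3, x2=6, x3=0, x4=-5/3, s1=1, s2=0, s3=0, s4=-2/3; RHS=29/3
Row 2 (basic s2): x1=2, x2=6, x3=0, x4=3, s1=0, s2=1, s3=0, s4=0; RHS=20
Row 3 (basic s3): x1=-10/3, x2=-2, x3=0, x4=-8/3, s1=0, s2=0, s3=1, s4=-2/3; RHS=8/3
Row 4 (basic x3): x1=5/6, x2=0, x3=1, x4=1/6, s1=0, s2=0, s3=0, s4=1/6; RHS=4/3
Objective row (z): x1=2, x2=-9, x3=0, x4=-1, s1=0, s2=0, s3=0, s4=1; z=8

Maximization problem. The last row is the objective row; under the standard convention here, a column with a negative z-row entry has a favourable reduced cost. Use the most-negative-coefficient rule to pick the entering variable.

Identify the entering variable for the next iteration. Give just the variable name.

Objective-row coefficients: x1: 2, x2: -9, x3: 0, x4: -1, s1: 0, s2: 0, s3: 0, s4: 1.
The most negative is -9 in column x2, so x2 enters.

x2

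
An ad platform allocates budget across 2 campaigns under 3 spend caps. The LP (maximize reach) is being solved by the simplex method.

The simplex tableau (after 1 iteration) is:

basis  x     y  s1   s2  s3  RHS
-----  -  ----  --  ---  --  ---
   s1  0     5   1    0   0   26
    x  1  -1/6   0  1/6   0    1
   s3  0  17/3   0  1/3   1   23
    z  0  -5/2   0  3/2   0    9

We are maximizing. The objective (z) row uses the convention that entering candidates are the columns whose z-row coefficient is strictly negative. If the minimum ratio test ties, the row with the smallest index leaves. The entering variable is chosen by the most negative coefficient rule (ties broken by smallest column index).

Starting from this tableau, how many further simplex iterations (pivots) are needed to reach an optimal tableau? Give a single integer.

pivot: y in, s3 out → z = 651/34
No improving column remains; optimal.

1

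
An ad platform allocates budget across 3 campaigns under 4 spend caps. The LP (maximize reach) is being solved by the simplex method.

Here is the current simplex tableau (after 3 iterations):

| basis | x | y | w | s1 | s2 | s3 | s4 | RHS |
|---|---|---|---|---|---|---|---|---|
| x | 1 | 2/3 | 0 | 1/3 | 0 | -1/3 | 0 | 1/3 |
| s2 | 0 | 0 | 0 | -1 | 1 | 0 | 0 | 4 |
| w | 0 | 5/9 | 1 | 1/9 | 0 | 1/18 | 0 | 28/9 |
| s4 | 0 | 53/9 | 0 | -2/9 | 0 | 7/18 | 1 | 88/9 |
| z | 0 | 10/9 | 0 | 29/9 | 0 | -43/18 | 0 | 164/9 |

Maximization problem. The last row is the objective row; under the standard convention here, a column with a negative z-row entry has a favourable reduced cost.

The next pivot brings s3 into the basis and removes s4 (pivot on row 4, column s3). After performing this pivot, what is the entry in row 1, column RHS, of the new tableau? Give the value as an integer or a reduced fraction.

61/7

Pivot element is row 4, column s3: 7/18.
Normalize row 4: new (row 4, RHS) = (88/9)/(7/18) = 176/7.
row 1 ← row 1 − (-1/3)·(new row 4): 1/3 − (-1/3)·(176/7) = 61/7.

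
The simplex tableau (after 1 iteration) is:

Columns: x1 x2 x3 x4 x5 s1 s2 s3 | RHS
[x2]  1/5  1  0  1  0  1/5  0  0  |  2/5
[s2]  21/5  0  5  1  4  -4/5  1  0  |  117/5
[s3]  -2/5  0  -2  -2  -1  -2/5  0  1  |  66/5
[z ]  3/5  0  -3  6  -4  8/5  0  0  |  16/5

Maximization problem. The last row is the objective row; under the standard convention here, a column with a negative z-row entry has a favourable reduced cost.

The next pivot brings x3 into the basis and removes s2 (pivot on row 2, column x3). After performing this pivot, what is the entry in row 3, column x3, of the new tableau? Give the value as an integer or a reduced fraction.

0

Pivot element is row 2, column x3: 5.
Normalize row 2: new (row 2, x3) = 5/5 = 1.
row 3 ← row 3 − (-2)·(new row 2): -2 − (-2)·1 = 0.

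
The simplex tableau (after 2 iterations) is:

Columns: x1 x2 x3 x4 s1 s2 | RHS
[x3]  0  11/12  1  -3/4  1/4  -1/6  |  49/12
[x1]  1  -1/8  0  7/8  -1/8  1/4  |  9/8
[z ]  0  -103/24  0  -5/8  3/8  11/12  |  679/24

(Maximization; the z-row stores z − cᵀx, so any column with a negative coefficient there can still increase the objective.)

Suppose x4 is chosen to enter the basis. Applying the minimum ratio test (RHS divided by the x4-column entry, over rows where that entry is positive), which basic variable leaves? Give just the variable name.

x1

Ratios: row 1 (x3): entry -3/4 ≤ 0, skip; row 2 (x1): (9/8)/(7/8) = 9/7.
Minimum ratio 9/7 is in the x1 row, so x1 leaves.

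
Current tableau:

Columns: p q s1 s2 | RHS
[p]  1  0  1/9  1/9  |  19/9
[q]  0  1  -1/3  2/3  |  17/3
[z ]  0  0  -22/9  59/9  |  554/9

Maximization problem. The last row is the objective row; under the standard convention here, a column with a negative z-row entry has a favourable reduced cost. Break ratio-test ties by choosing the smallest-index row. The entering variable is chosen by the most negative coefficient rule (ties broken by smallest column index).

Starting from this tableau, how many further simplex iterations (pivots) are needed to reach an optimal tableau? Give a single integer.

1

pivot: s1 in, p out → z = 108
No improving column remains; optimal.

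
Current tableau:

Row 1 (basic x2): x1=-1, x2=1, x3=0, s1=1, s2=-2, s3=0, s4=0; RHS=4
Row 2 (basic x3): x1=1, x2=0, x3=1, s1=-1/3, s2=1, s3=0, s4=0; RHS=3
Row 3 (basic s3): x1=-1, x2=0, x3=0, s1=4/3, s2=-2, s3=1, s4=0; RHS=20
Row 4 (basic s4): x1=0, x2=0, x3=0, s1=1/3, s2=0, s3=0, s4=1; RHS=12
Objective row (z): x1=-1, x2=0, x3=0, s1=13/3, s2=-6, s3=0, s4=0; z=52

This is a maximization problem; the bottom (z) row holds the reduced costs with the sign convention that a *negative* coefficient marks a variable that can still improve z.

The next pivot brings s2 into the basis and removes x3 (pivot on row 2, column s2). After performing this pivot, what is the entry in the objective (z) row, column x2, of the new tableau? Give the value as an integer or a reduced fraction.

0

Pivot element is row 2, column s2: 1.
Normalize row 2: new (row 2, x2) = 0/1 = 0.
z-row ← z-row − (-6)·(new row 2): 0 − (-6)·0 = 0.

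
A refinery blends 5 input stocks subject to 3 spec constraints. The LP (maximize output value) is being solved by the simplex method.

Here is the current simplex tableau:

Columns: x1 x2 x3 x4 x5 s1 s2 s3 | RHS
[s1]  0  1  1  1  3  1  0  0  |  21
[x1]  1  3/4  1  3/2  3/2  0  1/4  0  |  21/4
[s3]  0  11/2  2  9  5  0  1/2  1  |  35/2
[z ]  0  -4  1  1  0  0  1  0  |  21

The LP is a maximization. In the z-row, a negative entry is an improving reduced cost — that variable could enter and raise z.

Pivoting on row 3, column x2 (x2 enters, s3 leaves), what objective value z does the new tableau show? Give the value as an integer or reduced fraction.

Minimum ratio for x2: (35/2)/(11/2) = 35/11.
z changes by −(z-row coeff of x2)·ratio = −(-4)·(35/11) = 140/11.
New z = 21 + (140/11) = 371/11.

371/11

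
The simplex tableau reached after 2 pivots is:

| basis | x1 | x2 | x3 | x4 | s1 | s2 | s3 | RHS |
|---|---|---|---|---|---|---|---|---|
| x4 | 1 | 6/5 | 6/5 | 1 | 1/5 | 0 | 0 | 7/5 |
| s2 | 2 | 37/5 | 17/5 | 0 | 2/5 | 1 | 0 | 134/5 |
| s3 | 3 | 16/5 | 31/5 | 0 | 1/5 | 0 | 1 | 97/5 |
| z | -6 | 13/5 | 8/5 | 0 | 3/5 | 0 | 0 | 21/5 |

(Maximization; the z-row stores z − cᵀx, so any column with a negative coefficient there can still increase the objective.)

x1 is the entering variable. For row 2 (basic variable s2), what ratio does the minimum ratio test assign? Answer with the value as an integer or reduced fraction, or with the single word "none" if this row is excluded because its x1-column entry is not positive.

Ratio = RHS / (x1 entry) = (134/5) / 2 = 67/5.

67/5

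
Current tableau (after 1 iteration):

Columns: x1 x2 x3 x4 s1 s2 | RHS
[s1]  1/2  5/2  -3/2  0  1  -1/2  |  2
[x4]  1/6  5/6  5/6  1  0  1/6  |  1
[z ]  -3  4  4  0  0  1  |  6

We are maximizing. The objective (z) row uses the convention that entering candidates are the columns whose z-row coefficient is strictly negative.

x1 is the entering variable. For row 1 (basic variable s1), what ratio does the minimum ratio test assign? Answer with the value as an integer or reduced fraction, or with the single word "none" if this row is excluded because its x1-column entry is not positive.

4

Ratio = RHS / (x1 entry) = 2 / (1/2) = 4.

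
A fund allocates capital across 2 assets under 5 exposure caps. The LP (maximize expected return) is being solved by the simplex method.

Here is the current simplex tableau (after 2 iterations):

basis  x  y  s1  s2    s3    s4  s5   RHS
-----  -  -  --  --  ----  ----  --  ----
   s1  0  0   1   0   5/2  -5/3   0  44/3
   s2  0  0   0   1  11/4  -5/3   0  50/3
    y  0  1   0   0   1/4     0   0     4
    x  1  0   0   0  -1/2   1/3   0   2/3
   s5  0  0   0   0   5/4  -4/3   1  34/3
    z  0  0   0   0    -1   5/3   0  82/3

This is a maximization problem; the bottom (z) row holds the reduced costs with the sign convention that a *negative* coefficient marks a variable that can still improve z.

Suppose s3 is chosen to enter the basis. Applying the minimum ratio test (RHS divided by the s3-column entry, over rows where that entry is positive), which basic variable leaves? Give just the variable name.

Ratios: row 1 (s1): (44/3)/(5/2) = 88/15; row 2 (s2): (50/3)/(11/4) = 200/33; row 3 (y): 4/(1/4) = 16; row 4 (x): entry -1/2 ≤ 0, skip; row 5 (s5): (34/3)/(5/4) = 136/15.
Minimum ratio 88/15 is in the s1 row, so s1 leaves.

s1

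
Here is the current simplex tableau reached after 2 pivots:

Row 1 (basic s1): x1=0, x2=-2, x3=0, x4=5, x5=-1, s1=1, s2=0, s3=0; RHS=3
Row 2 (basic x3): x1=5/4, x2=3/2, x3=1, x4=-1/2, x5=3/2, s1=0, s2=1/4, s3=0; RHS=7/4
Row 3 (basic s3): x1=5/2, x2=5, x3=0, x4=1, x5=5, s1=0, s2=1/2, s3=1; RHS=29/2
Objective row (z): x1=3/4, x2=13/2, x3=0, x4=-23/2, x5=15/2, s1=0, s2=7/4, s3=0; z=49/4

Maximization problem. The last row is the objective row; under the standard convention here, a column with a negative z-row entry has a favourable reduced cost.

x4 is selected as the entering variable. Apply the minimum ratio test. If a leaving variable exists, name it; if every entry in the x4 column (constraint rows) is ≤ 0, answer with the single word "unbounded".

Ratios: row 1 (s1): 3/5 = 3/5; row 2 (x3): entry -1/2 ≤ 0, skip; row 3 (s3): (29/2)/1 = 29/2.
Minimum ratio is in the s1 row, so s1 leaves.

s1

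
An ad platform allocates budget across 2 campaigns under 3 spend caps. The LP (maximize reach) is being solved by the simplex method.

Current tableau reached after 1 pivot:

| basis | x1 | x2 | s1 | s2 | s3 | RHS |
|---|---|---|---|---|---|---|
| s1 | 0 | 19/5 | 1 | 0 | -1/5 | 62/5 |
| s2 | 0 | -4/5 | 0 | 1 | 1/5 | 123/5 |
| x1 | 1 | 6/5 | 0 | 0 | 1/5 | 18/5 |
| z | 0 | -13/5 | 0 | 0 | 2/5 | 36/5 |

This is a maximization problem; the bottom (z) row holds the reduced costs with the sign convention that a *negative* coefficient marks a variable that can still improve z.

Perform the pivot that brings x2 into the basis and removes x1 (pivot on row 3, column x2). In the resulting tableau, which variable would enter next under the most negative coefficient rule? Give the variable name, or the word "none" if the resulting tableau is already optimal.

Pivot element 6/5. New z-row = old z-row − (-13/5)·(row 3/(6/5)).
Updated z-row coefficients: x1: 13/6, x2: 0, s1: 0, s2: 0, s3: 5/6.
No coefficient is strictly negative; the tableau after this pivot is optimal.

none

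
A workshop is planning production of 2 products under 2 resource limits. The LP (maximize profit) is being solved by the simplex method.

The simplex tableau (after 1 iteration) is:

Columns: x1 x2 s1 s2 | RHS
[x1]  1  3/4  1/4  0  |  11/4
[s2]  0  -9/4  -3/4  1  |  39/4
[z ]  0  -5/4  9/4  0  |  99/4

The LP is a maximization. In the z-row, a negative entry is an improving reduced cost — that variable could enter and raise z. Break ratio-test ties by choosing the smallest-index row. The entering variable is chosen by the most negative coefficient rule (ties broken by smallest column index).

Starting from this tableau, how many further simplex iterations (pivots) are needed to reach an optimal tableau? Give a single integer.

1

pivot: x2 in, x1 out → z = 88/3
No improving column remains; optimal.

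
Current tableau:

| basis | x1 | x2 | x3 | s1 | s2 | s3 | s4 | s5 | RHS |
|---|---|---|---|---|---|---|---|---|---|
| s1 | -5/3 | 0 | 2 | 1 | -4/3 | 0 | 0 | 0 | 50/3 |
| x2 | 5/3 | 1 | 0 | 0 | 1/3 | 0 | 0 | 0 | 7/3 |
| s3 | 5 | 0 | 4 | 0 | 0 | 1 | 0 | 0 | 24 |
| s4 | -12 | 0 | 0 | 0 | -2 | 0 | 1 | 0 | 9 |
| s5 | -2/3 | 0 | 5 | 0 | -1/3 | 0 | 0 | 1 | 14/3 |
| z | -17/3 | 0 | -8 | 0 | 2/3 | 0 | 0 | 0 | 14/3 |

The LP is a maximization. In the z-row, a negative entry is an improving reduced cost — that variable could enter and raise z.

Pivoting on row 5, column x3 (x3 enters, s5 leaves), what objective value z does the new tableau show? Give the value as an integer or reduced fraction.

Minimum ratio for x3: (14/3)/5 = 14/15.
z changes by −(z-row coeff of x3)·ratio = −(-8)·(14/15) = 112/15.
New z = 14/3 + (112/15) = 182/15.

182/15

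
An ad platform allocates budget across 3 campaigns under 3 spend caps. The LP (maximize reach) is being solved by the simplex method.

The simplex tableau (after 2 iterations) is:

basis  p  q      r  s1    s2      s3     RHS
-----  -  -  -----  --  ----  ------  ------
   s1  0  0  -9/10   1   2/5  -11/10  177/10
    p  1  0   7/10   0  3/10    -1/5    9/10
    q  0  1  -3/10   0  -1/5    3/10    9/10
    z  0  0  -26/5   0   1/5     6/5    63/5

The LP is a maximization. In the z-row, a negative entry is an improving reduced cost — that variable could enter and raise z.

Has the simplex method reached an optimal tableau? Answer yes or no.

no

Column r has objective-row coefficient -26/5, which is negative; an improving pivot exists, so not yet optimal.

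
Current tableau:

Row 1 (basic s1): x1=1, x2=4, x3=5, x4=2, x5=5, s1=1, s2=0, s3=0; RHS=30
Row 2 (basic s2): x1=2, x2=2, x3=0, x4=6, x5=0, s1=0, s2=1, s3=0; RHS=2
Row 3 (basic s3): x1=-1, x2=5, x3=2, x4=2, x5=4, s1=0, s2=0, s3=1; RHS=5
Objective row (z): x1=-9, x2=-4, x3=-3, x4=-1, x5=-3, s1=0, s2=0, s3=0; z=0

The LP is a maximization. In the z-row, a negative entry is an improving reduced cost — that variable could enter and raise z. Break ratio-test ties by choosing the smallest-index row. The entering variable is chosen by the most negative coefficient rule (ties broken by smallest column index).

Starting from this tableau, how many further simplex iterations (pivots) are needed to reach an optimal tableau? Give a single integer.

2

pivot: x1 in, s2 out → z = 9
pivot: x3 in, s3 out → z = 18
No improving column remains; optimal.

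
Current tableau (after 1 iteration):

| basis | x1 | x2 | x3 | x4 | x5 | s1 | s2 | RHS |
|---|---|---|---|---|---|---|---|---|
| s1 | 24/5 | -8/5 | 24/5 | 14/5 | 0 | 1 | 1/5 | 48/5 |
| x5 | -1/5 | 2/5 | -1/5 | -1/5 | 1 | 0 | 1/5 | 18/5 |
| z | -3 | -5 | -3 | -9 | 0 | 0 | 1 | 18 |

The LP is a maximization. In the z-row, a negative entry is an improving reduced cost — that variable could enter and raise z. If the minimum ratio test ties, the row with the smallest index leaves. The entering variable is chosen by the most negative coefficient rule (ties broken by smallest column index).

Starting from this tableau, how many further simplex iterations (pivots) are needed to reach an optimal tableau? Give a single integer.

pivot: x4 in, s1 out → z = 342/7
pivot: x2 in, x5 out → z = 201
No improving column remains; optimal.

2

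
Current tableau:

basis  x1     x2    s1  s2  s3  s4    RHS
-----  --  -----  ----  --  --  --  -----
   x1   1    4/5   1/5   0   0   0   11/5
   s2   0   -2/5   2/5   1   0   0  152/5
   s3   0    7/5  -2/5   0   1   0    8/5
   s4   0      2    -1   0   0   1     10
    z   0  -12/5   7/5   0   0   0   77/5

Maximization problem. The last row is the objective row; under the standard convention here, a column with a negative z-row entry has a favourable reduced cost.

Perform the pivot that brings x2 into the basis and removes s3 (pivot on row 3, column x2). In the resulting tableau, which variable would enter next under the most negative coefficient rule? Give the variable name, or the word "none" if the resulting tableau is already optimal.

none

Pivot element 7/5. New z-row = old z-row − (-12/5)·(row 3/(7/5)).
Updated z-row coefficients: x1: 0, x2: 0, s1: 5/7, s2: 0, s3: 12/7, s4: 0.
No coefficient is strictly negative; the tableau after this pivot is optimal.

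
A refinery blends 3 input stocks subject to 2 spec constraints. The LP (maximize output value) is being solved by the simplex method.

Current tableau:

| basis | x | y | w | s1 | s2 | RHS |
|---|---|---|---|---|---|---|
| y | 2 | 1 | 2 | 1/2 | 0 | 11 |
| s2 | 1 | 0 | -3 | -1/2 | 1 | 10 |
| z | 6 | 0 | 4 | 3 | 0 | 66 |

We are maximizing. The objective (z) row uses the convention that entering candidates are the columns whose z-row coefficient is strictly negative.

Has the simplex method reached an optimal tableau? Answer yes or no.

yes

No objective-row coefficient is strictly negative, so no entering variable exists; the tableau is optimal.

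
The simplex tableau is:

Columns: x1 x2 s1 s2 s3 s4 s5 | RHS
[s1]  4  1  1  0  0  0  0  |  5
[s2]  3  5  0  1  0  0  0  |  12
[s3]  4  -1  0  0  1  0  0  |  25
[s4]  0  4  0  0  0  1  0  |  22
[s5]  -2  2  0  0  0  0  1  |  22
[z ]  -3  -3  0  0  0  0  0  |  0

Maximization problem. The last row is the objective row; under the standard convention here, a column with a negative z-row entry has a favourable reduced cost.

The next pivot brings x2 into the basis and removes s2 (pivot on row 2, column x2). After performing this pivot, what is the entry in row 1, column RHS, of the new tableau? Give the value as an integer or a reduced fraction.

Pivot element is row 2, column x2: 5.
Normalize row 2: new (row 2, RHS) = 12/5 = 12/5.
row 1 ← row 1 − 1·(new row 2): 5 − 1·(12/5) = 13/5.

13/5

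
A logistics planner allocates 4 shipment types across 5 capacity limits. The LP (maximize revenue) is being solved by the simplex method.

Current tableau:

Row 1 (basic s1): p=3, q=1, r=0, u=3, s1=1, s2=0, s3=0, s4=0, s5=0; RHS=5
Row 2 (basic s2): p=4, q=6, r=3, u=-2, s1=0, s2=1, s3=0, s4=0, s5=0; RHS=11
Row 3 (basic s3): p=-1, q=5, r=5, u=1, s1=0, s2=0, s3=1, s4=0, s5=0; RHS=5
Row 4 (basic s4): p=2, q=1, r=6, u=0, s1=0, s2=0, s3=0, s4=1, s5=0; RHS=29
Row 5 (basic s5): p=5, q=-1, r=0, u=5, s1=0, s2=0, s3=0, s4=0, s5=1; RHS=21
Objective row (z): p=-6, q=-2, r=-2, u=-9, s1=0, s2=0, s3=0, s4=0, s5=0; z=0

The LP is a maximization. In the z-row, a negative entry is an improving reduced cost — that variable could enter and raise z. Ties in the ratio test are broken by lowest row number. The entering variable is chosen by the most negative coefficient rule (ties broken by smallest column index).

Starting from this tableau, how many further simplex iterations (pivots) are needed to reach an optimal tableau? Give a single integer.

pivot: u in, s1 out → z = 15
pivot: r in, s3 out → z = 49/3
No improving column remains; optimal.

2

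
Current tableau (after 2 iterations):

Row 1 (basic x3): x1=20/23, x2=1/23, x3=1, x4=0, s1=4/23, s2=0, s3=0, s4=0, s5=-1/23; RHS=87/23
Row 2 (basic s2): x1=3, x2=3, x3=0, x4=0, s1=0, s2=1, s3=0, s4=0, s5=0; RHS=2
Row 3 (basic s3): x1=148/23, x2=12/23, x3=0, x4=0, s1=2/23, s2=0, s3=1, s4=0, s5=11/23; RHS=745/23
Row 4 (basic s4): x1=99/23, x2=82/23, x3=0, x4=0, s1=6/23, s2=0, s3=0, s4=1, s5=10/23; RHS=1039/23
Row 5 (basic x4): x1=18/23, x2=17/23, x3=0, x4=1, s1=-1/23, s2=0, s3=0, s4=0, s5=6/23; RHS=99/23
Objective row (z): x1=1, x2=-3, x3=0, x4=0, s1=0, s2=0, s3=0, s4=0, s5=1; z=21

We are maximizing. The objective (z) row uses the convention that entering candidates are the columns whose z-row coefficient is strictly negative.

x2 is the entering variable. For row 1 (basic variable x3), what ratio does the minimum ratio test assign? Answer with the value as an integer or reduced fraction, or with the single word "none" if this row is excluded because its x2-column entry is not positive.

Ratio = RHS / (x2 entry) = (87/23) / (1/23) = 87.

87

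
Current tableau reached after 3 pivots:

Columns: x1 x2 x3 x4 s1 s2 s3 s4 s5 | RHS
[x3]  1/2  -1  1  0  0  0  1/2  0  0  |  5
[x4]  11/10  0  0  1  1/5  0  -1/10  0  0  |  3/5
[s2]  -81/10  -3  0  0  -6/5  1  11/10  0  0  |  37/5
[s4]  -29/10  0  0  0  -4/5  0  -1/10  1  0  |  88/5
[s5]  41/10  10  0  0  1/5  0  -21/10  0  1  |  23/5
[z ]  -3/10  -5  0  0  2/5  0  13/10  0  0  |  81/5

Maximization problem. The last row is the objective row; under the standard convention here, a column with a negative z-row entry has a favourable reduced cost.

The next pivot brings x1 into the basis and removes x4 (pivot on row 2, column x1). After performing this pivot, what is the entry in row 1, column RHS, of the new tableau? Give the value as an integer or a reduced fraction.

Pivot element is row 2, column x1: 11/10.
Normalize row 2: new (row 2, RHS) = (3/5)/(11/10) = 6/11.
row 1 ← row 1 − (1/2)·(new row 2): 5 − (1/2)·(6/11) = 52/11.

52/11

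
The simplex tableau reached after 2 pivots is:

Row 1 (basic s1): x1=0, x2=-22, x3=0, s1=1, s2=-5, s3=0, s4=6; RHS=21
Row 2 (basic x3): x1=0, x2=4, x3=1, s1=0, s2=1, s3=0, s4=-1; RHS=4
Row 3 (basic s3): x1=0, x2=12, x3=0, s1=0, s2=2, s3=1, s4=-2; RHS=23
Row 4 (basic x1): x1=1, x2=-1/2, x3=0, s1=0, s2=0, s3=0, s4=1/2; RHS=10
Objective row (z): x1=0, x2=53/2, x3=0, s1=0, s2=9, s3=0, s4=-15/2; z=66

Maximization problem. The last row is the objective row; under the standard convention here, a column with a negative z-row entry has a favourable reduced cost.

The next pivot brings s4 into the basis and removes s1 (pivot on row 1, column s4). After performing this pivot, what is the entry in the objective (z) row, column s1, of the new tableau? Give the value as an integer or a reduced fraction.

5/4

Pivot element is row 1, column s4: 6.
Normalize row 1: new (row 1, s1) = 1/6 = 1/6.
z-row ← z-row − (-15/2)·(new row 1): 0 − (-15/2)·(1/6) = 5/4.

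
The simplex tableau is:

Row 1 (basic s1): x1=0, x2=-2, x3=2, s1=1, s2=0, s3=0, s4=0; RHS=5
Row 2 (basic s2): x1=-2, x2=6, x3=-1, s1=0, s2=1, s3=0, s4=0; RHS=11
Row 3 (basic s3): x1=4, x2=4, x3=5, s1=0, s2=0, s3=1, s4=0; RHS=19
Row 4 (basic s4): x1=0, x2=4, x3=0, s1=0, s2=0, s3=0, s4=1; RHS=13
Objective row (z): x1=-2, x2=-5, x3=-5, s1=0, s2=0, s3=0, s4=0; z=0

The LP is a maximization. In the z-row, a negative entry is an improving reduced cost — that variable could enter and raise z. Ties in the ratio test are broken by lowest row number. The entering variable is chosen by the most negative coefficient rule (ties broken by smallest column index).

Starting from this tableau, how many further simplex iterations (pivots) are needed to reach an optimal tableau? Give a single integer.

pivot: x2 in, s2 out → z = 55/6
pivot: x3 in, s3 out → z = 360/17
No improving column remains; optimal.

2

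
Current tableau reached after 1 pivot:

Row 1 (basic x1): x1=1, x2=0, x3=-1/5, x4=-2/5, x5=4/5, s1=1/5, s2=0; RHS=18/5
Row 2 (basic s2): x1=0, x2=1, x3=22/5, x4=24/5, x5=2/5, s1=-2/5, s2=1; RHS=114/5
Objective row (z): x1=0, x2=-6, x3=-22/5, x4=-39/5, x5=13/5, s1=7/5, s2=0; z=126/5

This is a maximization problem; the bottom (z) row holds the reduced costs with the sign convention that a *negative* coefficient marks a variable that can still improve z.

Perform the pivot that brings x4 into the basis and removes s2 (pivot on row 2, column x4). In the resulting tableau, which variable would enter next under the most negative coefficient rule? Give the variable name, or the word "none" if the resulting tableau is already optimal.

Pivot element 24/5. New z-row = old z-row − (-39/5)·(row 2/(24/5)).
Updated z-row coefficients: x1: 0, x2: -35/8, x3: 11/4, x4: 0, x5: 13/4, s1: 3/4, s2: 13/8.
The most negative is -35/8 in column x2, so x2 would enter next.

x2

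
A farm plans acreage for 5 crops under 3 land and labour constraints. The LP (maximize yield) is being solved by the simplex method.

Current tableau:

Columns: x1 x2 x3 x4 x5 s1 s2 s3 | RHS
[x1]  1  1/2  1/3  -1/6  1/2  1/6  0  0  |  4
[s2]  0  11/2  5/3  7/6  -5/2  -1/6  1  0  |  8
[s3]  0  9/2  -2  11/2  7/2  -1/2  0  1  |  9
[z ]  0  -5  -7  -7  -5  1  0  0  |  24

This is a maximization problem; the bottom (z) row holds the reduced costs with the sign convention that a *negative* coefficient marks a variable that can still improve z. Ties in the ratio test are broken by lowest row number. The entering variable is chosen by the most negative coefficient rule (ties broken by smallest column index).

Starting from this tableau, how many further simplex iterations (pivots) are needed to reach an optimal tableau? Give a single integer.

pivot: x3 in, s2 out → z = 288/5
pivot: x5 in, x1 out → z = 474/5
pivot: x4 in, s3 out → z = 8175/71
No improving column remains; optimal.

3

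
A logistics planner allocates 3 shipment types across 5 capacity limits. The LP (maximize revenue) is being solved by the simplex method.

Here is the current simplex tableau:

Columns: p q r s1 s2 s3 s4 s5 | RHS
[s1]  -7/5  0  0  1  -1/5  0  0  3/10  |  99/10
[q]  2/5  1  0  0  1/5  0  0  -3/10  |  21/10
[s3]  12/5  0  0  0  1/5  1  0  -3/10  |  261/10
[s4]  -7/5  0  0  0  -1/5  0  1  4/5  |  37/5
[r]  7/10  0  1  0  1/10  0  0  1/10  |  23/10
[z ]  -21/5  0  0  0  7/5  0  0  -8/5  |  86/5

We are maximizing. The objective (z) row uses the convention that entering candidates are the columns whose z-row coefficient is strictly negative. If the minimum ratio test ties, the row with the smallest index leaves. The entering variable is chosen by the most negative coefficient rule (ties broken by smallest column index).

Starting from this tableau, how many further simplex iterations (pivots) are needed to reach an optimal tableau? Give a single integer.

pivot: p in, r out → z = 31
pivot: s5 in, s4 out → z = 43
No improving column remains; optimal.

2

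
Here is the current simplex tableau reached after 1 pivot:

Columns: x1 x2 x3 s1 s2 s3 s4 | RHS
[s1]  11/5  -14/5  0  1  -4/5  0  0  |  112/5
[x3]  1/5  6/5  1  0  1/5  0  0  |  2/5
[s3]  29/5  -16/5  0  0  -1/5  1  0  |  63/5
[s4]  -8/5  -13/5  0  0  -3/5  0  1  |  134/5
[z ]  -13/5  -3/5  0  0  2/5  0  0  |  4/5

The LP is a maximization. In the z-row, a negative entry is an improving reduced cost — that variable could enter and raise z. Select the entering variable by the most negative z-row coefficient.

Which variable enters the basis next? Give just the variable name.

Objective-row coefficients: x1: -13/5, x2: -3/5, x3: 0, s1: 0, s2: 2/5, s3: 0, s4: 0.
The most negative is -13/5 in column x1, so x1 enters.

x1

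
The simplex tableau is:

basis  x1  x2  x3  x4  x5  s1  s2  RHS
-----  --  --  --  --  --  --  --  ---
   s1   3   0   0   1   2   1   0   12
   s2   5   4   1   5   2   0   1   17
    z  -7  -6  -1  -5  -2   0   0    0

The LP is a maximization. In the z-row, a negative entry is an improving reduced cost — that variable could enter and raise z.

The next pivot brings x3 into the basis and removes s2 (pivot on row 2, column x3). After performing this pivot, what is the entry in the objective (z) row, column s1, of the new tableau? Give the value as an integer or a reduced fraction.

Pivot element is row 2, column x3: 1.
Normalize row 2: new (row 2, s1) = 0/1 = 0.
z-row ← z-row − (-1)·(new row 2): 0 − (-1)·0 = 0.

0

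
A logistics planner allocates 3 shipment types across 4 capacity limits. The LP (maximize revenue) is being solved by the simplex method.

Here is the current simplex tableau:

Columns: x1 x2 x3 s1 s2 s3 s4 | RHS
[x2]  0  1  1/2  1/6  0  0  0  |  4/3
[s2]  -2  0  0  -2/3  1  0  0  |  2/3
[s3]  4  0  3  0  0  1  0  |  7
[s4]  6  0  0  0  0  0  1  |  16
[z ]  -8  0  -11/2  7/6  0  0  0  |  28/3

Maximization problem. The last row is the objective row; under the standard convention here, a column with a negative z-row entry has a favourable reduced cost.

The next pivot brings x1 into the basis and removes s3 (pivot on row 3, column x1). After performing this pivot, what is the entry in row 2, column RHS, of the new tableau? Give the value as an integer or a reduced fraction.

25/6

Pivot element is row 3, column x1: 4.
Normalize row 3: new (row 3, RHS) = 7/4 = 7/4.
row 2 ← row 2 − (-2)·(new row 3): 2/3 − (-2)·(7/4) = 25/6.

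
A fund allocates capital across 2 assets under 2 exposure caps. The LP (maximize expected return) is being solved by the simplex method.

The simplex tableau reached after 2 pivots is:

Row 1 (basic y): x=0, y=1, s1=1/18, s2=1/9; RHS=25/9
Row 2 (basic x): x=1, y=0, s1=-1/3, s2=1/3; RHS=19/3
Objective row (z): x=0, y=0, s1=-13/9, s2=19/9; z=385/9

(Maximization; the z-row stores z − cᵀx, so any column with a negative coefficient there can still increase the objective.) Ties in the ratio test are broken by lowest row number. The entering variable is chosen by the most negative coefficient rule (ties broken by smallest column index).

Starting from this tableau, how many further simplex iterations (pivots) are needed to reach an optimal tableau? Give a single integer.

pivot: s1 in, y out → z = 115
No improving column remains; optimal.

1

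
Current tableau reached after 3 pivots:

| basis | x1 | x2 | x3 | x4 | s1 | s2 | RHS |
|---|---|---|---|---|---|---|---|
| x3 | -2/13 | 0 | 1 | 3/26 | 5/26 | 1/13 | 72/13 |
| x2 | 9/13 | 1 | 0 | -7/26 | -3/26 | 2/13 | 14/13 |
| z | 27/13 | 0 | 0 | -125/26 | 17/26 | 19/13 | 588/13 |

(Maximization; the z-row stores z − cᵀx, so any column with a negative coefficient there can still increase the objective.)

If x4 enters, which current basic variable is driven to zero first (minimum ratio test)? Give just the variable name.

x3

Ratios: row 1 (x3): (72/13)/(3/26) = 48; row 2 (x2): entry -7/26 ≤ 0, skip.
Minimum ratio 48 is in the x3 row, so x3 leaves.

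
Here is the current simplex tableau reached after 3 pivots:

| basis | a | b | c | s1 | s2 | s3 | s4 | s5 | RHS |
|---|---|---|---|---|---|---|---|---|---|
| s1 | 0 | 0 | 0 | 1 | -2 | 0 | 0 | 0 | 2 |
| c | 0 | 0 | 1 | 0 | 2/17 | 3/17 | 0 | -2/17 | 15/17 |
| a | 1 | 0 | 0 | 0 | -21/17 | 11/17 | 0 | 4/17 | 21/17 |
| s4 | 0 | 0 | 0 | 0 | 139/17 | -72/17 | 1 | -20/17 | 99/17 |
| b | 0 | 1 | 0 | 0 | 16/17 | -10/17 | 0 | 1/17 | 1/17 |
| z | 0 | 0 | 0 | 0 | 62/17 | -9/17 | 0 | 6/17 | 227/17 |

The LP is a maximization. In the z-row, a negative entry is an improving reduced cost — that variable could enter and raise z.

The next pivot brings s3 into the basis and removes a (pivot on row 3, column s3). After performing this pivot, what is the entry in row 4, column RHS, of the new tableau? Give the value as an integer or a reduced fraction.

Pivot element is row 3, column s3: 11/17.
Normalize row 3: new (row 3, RHS) = (21/17)/(11/17) = 21/11.
row 4 ← row 4 − (-72/17)·(new row 3): 99/17 − (-72/17)·(21/11) = 153/11.

153/11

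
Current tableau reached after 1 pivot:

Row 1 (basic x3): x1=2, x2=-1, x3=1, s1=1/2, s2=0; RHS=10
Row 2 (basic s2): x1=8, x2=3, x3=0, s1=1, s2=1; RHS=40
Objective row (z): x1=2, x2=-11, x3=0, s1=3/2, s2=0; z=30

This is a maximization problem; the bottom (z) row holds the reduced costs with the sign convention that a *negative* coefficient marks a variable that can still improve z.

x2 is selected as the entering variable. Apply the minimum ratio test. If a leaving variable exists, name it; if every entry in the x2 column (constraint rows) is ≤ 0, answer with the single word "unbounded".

s2

Ratios: row 1 (x3): entry -1 ≤ 0, skip; row 2 (s2): 40/3 = 40/3.
Minimum ratio is in the s2 row, so s2 leaves.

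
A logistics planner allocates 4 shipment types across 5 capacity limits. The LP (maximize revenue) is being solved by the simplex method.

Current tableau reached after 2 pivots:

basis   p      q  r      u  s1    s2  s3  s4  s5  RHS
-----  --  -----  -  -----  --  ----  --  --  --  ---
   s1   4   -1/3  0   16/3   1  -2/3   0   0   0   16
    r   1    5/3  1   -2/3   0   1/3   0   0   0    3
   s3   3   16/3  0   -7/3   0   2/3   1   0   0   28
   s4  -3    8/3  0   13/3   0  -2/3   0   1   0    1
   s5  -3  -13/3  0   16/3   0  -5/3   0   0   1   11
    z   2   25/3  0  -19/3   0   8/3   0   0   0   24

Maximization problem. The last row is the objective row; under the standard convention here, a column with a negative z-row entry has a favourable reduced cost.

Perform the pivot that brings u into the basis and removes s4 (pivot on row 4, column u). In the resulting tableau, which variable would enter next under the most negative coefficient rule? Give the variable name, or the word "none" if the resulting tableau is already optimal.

p

Pivot element 13/3. New z-row = old z-row − (-19/3)·(row 4/(13/3)).
Updated z-row coefficients: p: -31/13, q: 159/13, r: 0, u: 0, s1: 0, s2: 22/13, s3: 0, s4: 19/13, s5: 0.
The most negative is -31/13 in column p, so p would enter next.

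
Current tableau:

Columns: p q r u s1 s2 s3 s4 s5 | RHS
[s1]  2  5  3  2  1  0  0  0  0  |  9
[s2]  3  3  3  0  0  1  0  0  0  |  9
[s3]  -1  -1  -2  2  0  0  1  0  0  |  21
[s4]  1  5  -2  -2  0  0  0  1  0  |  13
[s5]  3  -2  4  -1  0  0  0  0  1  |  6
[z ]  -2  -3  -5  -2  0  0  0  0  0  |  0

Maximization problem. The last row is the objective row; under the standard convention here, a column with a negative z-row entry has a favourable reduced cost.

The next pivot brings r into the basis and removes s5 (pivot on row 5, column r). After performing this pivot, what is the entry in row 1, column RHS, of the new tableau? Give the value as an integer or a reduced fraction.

9/2

Pivot element is row 5, column r: 4.
Normalize row 5: new (row 5, RHS) = 6/4 = 3/2.
row 1 ← row 1 − 3·(new row 5): 9 − 3·(3/2) = 9/2.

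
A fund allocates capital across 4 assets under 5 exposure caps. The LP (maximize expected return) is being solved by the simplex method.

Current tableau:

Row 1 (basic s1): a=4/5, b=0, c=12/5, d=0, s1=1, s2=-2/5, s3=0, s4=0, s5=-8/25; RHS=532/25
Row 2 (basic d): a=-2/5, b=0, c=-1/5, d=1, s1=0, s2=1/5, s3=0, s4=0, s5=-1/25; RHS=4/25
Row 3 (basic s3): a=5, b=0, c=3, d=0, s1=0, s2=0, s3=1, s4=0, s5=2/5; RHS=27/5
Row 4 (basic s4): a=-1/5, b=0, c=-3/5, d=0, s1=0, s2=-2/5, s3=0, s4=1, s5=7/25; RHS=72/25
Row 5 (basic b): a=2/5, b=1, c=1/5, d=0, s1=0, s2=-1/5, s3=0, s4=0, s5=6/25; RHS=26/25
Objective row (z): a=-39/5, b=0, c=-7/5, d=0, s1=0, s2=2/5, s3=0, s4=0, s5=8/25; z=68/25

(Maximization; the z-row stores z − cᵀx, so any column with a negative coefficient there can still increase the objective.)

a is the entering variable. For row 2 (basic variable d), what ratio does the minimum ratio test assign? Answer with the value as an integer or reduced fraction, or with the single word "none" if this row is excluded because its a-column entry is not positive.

The a entry in row 2 is -2/5 ≤ 0, so this row gives no ratio.

none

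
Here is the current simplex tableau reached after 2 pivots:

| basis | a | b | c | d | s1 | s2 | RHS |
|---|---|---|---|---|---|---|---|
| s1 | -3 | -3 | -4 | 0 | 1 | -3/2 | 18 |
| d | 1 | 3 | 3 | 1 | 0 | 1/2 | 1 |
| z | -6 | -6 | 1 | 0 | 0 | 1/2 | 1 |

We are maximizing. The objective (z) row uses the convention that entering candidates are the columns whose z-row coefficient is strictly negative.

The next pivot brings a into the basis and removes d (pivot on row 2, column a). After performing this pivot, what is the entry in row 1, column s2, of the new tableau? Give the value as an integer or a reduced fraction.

Pivot element is row 2, column a: 1.
Normalize row 2: new (row 2, s2) = (1/2)/1 = 1/2.
row 1 ← row 1 − (-3)·(new row 2): -3/2 − (-3)·(1/2) = 0.

0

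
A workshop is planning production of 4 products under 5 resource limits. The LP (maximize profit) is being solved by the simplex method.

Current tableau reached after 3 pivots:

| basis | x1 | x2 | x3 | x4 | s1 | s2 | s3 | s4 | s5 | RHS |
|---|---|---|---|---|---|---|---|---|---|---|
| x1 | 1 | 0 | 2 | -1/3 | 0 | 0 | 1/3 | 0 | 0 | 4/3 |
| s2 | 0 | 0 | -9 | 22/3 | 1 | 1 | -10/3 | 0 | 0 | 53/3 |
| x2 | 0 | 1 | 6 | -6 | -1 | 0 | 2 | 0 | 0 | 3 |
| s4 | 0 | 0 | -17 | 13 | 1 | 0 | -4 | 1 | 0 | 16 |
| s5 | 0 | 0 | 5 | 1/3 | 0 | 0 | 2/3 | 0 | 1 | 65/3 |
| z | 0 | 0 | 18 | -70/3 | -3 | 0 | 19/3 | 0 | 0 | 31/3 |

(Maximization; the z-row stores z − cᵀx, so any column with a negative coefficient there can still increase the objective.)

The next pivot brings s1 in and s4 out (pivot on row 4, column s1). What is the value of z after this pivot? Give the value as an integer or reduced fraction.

175/3

Minimum ratio for s1: 16/1 = 16.
z changes by −(z-row coeff of s1)·ratio = −(-3)·16 = 48.
New z = 31/3 + 48 = 175/3.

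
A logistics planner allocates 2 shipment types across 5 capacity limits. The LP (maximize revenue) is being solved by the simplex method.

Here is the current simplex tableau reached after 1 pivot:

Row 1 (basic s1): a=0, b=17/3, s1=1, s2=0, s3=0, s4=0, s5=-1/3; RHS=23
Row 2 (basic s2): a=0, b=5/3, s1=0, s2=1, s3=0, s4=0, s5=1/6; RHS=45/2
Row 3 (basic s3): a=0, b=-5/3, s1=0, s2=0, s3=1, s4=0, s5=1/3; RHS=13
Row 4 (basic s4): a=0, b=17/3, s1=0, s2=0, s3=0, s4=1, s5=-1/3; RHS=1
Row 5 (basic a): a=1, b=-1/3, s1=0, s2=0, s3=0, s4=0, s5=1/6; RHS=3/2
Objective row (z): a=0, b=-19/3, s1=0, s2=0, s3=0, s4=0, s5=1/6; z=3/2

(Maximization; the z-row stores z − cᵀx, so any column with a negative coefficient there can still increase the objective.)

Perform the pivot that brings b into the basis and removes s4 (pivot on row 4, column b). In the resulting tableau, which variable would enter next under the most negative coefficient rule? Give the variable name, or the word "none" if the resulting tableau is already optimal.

s5

Pivot element 17/3. New z-row = old z-row − (-19/3)·(row 4/(17/3)).
Updated z-row coefficients: a: 0, b: 0, s1: 0, s2: 0, s3: 0, s4: 19/17, s5: -7/34.
The most negative is -7/34 in column s5, so s5 would enter next.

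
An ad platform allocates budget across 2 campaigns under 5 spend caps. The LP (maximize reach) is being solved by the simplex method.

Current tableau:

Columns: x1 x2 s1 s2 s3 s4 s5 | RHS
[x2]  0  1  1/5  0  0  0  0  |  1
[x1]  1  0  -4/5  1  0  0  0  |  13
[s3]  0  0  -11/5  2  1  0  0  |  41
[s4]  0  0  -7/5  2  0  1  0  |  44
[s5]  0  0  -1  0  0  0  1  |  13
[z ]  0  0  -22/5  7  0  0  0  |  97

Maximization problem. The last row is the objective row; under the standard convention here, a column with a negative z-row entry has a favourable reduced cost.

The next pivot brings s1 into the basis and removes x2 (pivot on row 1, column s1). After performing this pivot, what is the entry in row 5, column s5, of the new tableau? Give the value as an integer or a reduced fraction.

Pivot element is row 1, column s1: 1/5.
Normalize row 1: new (row 1, s5) = 0/(1/5) = 0.
row 5 ← row 5 − (-1)·(new row 1): 1 − (-1)·0 = 1.

1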